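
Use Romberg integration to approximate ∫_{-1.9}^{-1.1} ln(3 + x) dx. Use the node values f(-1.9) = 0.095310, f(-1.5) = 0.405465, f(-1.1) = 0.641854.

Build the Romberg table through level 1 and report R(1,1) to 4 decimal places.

0.3145

R(0,0) (trapezoid, 1 panel, h=0.8000): 0.294866
R(1,0) (trapezoid, 2 panels, h=0.4000): 0.309619
R(1,1) = 0.309619 + (0.309619 − 0.294866)/3 = 0.314537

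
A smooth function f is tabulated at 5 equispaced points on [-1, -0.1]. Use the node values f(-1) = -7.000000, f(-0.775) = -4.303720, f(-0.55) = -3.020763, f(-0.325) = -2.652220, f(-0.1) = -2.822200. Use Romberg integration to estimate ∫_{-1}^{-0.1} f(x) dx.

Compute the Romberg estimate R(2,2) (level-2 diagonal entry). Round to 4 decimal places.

R(0,0) (trapezoid, 1 panel, h=0.9000): -4.419990
R(1,0) (trapezoid, 2 panels, h=0.4500): -3.569338
R(2,0) (trapezoid, 4 panels, h=0.2250): -3.349756
R(1,1) = -3.569338 + (-3.569338 − (-4.419990))/3 = -3.285787
R(2,1) = -3.349756 + (-3.349756 − (-3.569338))/3 = -3.276562
R(2,2) = -3.276562 + (-3.276562 − (-3.285787))/15 = -3.275947

-3.2759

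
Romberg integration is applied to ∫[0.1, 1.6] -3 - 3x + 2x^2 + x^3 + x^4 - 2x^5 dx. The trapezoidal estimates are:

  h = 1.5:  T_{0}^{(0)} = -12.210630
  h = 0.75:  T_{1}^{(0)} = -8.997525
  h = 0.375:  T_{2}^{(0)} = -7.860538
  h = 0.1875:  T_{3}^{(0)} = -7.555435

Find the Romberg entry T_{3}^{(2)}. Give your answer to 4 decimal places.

-7.4519

T_{2}^{(1)} = -7.860538 + (-7.860538 − (-8.997525))/3 = -7.481542
T_{3}^{(1)} = -7.555435 + (-7.555435 − (-7.860538))/3 = -7.453734
T_{3}^{(2)} = -7.453734 + (-7.453734 − (-7.481542))/15 = -7.451880
(Column j=1 coincides with Simpson's rule on the same nodes.)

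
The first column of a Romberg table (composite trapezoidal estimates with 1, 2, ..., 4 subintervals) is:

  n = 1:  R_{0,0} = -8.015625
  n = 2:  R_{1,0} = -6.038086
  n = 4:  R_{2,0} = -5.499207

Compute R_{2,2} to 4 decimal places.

-5.3156

Richardson extrapolation on the trapezoidal column (denominator 4−1=3):
R_{1,1} = (4·(-6.038086) − (-8.015625)) / 3 = -5.378906
R_{2,1} = -5.499207 + (-5.499207 − (-6.038086))/3 = -5.319581
R_{2,2} = (16·(-5.319581) − (-5.378906)) / 15 = -5.315626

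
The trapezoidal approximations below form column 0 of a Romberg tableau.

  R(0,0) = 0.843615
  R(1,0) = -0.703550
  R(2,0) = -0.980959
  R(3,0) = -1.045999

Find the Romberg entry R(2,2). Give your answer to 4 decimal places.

Richardson extrapolation on the trapezoidal column (denominator 4−1=3):
R(1,1) = -0.703550 + (-0.703550 − 0.843615)/3 = -1.219272
R(2,1) = (4·(-0.980959) − (-0.703550)) / 3 = -1.073429
R(2,2) = -1.073429 + (-1.073429 − (-1.219272))/15 = -1.063706

-1.0637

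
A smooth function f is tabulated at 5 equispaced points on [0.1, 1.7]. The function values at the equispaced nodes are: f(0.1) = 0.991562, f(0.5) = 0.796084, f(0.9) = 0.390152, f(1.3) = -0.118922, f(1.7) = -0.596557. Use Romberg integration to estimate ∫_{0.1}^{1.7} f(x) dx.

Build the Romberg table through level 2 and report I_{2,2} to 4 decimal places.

I_{0,0} (trapezoid, 1 panel, h=1.6000): 0.316004
I_{1,0} (trapezoid, 2 panels, h=0.8000): 0.470124
I_{2,0} (trapezoid, 4 panels, h=0.4000): 0.505927
I_{1,1} = 0.470124 + (0.470124 − 0.316004)/3 = 0.521497
I_{2,1} = 0.505927 + (0.505927 − 0.470124)/3 = 0.517861
I_{2,2} = 0.517861 + (0.517861 − 0.521497)/15 = 0.517619

0.5176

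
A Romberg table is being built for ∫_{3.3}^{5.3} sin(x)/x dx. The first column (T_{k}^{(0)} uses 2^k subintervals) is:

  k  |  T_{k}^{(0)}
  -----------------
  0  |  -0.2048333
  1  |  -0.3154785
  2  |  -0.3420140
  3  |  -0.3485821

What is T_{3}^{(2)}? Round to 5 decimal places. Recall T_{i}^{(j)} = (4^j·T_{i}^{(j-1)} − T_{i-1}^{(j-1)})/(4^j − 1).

-0.35077

Richardson extrapolation on the trapezoidal column (denominator 4−1=3):
T_{2}^{(1)} = (4·(-0.3420140) − (-0.3154785)) / 3 = -0.3508592
T_{3}^{(1)} = (4·(-0.3485821) − (-0.3420140)) / 3 = -0.3507715
T_{3}^{(2)} = -0.3507715 + (-0.3507715 − (-0.3508592))/15 = -0.3507657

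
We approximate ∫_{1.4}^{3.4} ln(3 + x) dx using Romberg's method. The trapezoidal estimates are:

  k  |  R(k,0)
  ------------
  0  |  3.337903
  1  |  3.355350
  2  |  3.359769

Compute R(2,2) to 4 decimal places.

Richardson extrapolation on the trapezoidal column (denominator 4−1=3):
R(1,1) = 3.355350 + (3.355350 − 3.337903)/3 = 3.361166
R(2,1) = 3.359769 + (3.359769 − 3.355350)/3 = 3.361242
R(2,2) = 3.361242 + (3.361242 − 3.361166)/15 = 3.361247

3.3612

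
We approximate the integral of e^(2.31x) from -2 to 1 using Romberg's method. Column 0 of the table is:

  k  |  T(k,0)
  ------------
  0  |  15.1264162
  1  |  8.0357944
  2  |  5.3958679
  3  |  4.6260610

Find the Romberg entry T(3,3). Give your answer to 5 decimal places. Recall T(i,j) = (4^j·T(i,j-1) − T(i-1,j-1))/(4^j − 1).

4.35844

Richardson extrapolation on the trapezoidal column (denominator 4−1=3):
T(1,1) = (4·8.0357944 − 15.1264162) / 3 = 5.6722538
T(2,1) = (4·5.3958679 − 8.0357944) / 3 = 4.5158924
T(3,1) = 4.6260610 + (4.6260610 − 5.3958679)/3 = 4.3694587
T(2,2) = 4.5158924 + (4.5158924 − 5.6722538)/15 = 4.4388016
T(3,2) = 4.3694587 + (4.3694587 − 4.5158924)/15 = 4.3596965
T(3,3) = 4.3596965 + (4.3596965 − 4.4388016)/63 = 4.3584409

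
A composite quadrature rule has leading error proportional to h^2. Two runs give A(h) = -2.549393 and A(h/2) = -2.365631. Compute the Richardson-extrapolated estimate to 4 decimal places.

-2.3044

The leading error scales as h^2; refining by a factor of 2 reduces it by 2^2 = 4.
Extrapolated value = (4·A(h/2) − A(h)) / (4 − 1)
= (4·(-2.365631) − (-2.549393)) / 3
= -6.913131 / 3 = -2.304377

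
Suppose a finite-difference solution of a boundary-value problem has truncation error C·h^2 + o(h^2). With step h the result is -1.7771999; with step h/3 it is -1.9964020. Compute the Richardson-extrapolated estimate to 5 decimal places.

Extrapolated value = (9·A(h/3) − A(h)) / (9 − 1)
= (9·(-1.9964020) − (-1.7771999)) / 8
= -16.1904181 / 8 = -2.0238023

-2.02380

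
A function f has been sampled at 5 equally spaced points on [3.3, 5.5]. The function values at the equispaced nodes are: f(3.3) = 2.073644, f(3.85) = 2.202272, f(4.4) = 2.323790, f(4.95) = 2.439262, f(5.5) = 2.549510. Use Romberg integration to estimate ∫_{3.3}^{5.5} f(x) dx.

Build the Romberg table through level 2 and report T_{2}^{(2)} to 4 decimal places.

5.1034

T_{0}^{(0)} (trapezoid, 1 panel, h=2.2000): 5.085469
T_{1}^{(0)} (trapezoid, 2 panels, h=1.1000): 5.098904
T_{2}^{(0)} (trapezoid, 4 panels, h=0.5500): 5.102296
T_{1}^{(1)} = 5.098904 + (5.098904 − 5.085469)/3 = 5.103382
T_{2}^{(1)} = 5.102296 + (5.102296 − 5.098904)/3 = 5.103427
T_{2}^{(2)} = 5.103427 + (5.103427 − 5.103382)/15 = 5.103430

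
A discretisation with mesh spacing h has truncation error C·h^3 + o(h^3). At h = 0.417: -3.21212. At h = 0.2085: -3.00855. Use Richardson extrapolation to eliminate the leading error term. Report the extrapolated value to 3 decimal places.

Extrapolated value = (8·A(h/2) − A(h)) / (8 − 1)
= (8·(-3.00855) − (-3.21212)) / 7
= -20.85628 / 7 = -2.97947

-2.979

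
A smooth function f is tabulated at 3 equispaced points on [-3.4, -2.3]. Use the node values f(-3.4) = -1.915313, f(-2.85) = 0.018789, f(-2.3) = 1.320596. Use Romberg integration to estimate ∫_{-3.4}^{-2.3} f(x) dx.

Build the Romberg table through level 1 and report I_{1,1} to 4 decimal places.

-0.0953

I_{0,0} (trapezoid, 1 panel, h=1.1000): -0.327094
I_{1,0} (trapezoid, 2 panels, h=0.5500): -0.153213
I_{1,1} = -0.153213 + (-0.153213 − (-0.327094))/3 = -0.095253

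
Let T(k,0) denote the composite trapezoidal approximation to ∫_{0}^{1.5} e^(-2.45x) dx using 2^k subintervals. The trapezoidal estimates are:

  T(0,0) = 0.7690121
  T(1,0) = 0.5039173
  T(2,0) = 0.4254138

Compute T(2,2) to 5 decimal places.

T(1,1) = 0.5039173 + (0.5039173 − 0.7690121)/3 = 0.4155524
T(2,1) = (4·0.4254138 − 0.5039173) / 3 = 0.3992460
T(2,2) = (16·0.3992460 − 0.4155524) / 15 = 0.3981589
(Column j=1 coincides with Simpson's rule on the same nodes.)

0.39816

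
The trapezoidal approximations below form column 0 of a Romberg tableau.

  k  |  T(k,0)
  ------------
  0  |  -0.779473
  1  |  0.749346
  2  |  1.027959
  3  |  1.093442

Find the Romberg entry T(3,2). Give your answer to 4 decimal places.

1.1149

Richardson extrapolation on the trapezoidal column (denominator 4−1=3):
T(2,1) = (4·1.027959 − 0.749346) / 3 = 1.120830
T(3,1) = (4·1.093442 − 1.027959) / 3 = 1.115270
T(3,2) = 1.115270 + (1.115270 − 1.120830)/15 = 1.114899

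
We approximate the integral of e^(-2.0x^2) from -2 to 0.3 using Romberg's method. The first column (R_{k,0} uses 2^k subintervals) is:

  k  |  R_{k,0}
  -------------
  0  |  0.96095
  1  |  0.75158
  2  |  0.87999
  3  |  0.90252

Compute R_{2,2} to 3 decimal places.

Richardson extrapolation on the trapezoidal column (denominator 4−1=3):
R_{1,1} = (4·0.75158 − 0.96095) / 3 = 0.68179
R_{2,1} = 0.87999 + (0.87999 − 0.75158)/3 = 0.92279
R_{2,2} = (16·0.92279 − 0.68179) / 15 = 0.93886

0.939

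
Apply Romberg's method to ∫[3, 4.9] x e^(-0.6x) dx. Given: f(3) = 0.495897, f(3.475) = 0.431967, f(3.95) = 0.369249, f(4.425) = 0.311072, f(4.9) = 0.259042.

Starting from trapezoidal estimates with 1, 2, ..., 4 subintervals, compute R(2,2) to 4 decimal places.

0.7071

R(0,0) (trapezoid, 1 panel, h=1.9000): 0.717192
R(1,0) (trapezoid, 2 panels, h=0.9500): 0.709383
R(2,0) (trapezoid, 4 panels, h=0.4750): 0.707635
R(1,1) = 0.709383 + (0.709383 − 0.717192)/3 = 0.706780
R(2,1) = 0.707635 + (0.707635 − 0.709383)/3 = 0.707052
R(2,2) = 0.707052 + (0.707052 − 0.706780)/15 = 0.707070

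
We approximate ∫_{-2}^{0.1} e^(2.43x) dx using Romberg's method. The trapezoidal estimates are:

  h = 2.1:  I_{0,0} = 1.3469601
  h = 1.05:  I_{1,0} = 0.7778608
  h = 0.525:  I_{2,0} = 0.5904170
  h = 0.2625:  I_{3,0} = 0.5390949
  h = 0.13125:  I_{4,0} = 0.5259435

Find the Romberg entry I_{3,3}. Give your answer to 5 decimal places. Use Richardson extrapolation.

0.52155

Richardson extrapolation on the trapezoidal column (denominator 4−1=3):
I_{1,1} = 0.7778608 + (0.7778608 − 1.3469601)/3 = 0.5881610
I_{2,1} = 0.5904170 + (0.5904170 − 0.7778608)/3 = 0.5279357
I_{3,1} = (4·0.5390949 − 0.5904170) / 3 = 0.5219875
I_{2,2} = (16·0.5279357 − 0.5881610) / 15 = 0.5239207
I_{3,2} = 0.5219875 + (0.5219875 − 0.5279357)/15 = 0.5215910
I_{3,3} = (64·0.5215910 − 0.5239207) / 63 = 0.5215540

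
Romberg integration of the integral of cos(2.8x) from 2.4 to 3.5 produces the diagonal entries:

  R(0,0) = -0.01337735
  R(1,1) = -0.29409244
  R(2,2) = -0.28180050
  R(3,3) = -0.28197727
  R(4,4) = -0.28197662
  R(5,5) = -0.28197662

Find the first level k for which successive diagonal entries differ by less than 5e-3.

|R(1,1) − R(0,0)| = 0.28071509 ≥ 5e-3
|R(2,2) − R(1,1)| = 0.01229194 ≥ 5e-3
|R(3,3) − R(2,2)| = 0.00017677 < 5e-3

k = 3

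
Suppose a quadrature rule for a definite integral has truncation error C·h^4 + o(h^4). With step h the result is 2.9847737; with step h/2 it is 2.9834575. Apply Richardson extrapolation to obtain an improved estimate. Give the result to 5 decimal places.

Extrapolated value = (16·A(h/2) − A(h)) / (16 − 1)
= (16·2.9834575 − 2.9847737) / 15
= 44.7505463 / 15 = 2.9833698

2.98337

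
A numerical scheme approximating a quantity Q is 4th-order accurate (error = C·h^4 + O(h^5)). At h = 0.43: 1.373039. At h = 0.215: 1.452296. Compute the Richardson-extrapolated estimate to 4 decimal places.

Extrapolated value = (16·A(h/2) − A(h)) / (16 − 1)
= (16·1.452296 − 1.373039) / 15
= 21.863697 / 15 = 1.457580

1.4576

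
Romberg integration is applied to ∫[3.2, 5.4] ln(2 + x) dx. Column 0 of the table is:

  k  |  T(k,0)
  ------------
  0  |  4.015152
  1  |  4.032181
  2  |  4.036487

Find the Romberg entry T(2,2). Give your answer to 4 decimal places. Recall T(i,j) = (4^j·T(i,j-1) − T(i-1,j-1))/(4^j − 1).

T(1,1) = (4·4.032181 − 4.015152) / 3 = 4.037857
T(2,1) = (4·4.036487 − 4.032181) / 3 = 4.037922
T(2,2) = 4.037922 + (4.037922 − 4.037857)/15 = 4.037926

4.0379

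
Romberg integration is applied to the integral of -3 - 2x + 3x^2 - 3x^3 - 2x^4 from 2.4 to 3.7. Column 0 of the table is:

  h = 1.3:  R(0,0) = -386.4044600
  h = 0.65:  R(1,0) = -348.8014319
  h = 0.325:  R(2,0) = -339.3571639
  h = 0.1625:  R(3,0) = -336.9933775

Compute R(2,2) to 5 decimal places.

-336.20521

Richardson extrapolation on the trapezoidal column (denominator 4−1=3):
R(1,1) = -348.8014319 + (-348.8014319 − (-386.4044600))/3 = -336.2670892
R(2,1) = -339.3571639 + (-339.3571639 − (-348.8014319))/3 = -336.2090746
R(2,2) = (16·(-336.2090746) − (-336.2670892)) / 15 = -336.2052070
(Column j=1 coincides with Simpson's rule on the same nodes.)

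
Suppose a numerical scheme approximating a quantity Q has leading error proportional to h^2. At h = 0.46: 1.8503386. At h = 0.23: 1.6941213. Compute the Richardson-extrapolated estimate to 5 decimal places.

The leading error scales as h^2; refining by a factor of 2 reduces it by 2^2 = 4.
Extrapolated value = (4·A(h/2) − A(h)) / (4 − 1)
= (4·1.6941213 − 1.8503386) / 3
= 4.9261466 / 3 = 1.6420489

1.64205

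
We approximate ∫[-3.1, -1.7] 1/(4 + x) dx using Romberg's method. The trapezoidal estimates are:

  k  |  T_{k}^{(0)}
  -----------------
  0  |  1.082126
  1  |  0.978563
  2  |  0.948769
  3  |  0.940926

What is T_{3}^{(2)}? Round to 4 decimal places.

T_{2}^{(1)} = 0.948769 + (0.948769 − 0.978563)/3 = 0.938838
T_{3}^{(1)} = (4·0.940926 − 0.948769) / 3 = 0.938312
T_{3}^{(2)} = (16·0.938312 − 0.938838) / 15 = 0.938277
(Column j=1 coincides with Simpson's rule on the same nodes.)

0.9383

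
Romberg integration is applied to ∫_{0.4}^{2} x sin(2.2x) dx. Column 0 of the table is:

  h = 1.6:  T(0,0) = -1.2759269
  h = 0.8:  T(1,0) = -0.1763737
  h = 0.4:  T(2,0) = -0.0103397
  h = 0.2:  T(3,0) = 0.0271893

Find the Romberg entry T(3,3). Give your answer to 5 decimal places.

0.03941

Richardson extrapolation on the trapezoidal column (denominator 4−1=3):
T(1,1) = (4·(-0.1763737) − (-1.2759269)) / 3 = 0.1901440
T(2,1) = -0.0103397 + (-0.0103397 − (-0.1763737))/3 = 0.0450050
T(3,1) = (4·0.0271893 − (-0.0103397)) / 3 = 0.0396990
T(2,2) = 0.0450050 + (0.0450050 − 0.1901440)/15 = 0.0353291
T(3,2) = 0.0396990 + (0.0396990 − 0.0450050)/15 = 0.0393453
T(3,3) = 0.0393453 + (0.0393453 − 0.0353291)/63 = 0.0394090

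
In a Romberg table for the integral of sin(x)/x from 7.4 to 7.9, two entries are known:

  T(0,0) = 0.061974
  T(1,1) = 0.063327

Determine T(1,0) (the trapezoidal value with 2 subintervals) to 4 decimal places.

0.0630

From T(1,1) = (4·T(1,0) − T(0,0))/3, solve for T(1,0):
4·T(1,0) = 3·0.063327 + 0.061974 = 0.251955
T(1,0) = 0.062989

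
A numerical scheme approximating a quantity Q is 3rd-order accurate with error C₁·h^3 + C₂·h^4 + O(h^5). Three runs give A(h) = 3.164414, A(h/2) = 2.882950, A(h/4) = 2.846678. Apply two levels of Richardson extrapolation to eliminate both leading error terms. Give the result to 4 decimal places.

2.8414

First eliminate the h^3 term (factor 2^3 = 8):
  B₁ = (8·2.882950 − 3.164414)/7 = 2.842741
  B₂ = (8·2.846678 − 2.882950)/7 = 2.841496
Then eliminate the h^4 term (factor 2^4 = 16):
  (16·2.841496 − 2.842741)/15 = 2.841413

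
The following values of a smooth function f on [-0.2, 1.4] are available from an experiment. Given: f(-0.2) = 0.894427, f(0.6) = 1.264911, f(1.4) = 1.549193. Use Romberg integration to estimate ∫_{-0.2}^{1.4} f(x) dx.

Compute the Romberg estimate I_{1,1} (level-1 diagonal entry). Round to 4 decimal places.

I_{0,0} (trapezoid, 1 panel, h=1.6000): 1.954896
I_{1,0} (trapezoid, 2 panels, h=0.8000): 1.989377
I_{1,1} = 1.989377 + (1.989377 − 1.954896)/3 = 2.000871

2.0009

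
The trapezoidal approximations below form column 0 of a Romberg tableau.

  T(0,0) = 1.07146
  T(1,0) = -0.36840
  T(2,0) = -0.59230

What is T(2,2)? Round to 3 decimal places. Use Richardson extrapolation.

-0.655

T(1,1) = (4·(-0.36840) − 1.07146) / 3 = -0.84835
T(2,1) = -0.59230 + (-0.59230 − (-0.36840))/3 = -0.66693
T(2,2) = (16·(-0.66693) − (-0.84835)) / 15 = -0.65484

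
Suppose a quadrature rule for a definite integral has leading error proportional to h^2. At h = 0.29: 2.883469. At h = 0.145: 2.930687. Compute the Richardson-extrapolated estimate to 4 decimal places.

2.9464

The leading error scales as h^2; refining by a factor of 2 reduces it by 2^2 = 4.
Extrapolated value = (4·A(h/2) − A(h)) / (4 − 1)
= (4·2.930687 − 2.883469) / 3
= 8.839279 / 3 = 2.946426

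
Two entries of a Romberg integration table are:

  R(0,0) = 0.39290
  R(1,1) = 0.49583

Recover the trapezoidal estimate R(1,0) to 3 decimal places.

0.470

From R(1,1) = (4·R(1,0) − R(0,0))/3, solve for R(1,0):
4·R(1,0) = 3·0.49583 + 0.39290 = 1.88039
R(1,0) = 0.47010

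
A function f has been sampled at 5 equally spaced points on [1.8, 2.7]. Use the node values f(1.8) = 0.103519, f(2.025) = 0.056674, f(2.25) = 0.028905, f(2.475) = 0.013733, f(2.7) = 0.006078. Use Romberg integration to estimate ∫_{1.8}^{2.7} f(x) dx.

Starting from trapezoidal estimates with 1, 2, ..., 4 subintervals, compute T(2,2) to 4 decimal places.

0.0337

T(0,0) (trapezoid, 1 panel, h=0.9000): 0.049319
T(1,0) (trapezoid, 2 panels, h=0.4500): 0.037667
T(2,0) (trapezoid, 4 panels, h=0.2250): 0.034675
T(1,1) = 0.037667 + (0.037667 − 0.049319)/3 = 0.033783
T(2,1) = 0.034675 + (0.034675 − 0.037667)/3 = 0.033678
T(2,2) = 0.033678 + (0.033678 − 0.033783)/15 = 0.033671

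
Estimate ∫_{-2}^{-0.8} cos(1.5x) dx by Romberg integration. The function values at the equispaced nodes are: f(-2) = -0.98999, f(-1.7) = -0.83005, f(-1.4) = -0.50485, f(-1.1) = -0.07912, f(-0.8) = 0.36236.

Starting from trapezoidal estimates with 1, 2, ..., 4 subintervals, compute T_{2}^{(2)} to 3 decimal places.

T_{0}^{(0)} (trapezoid, 1 panel, h=1.2000): -0.37658
T_{1}^{(0)} (trapezoid, 2 panels, h=0.6000): -0.49120
T_{2}^{(0)} (trapezoid, 4 panels, h=0.3000): -0.51835
T_{1}^{(1)} = -0.49120 + (-0.49120 − (-0.37658))/3 = -0.52941
T_{2}^{(1)} = -0.51835 + (-0.51835 − (-0.49120))/3 = -0.52740
T_{2}^{(2)} = -0.52740 + (-0.52740 − (-0.52941))/15 = -0.52727

-0.527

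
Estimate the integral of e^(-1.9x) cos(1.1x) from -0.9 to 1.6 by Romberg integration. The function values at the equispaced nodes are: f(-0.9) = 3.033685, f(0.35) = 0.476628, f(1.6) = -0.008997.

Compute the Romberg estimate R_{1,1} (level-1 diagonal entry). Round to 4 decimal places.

R_{0,0} (trapezoid, 1 panel, h=2.5000): 3.780860
R_{1,0} (trapezoid, 2 panels, h=1.2500): 2.486215
R_{1,1} = 2.486215 + (2.486215 − 3.780860)/3 = 2.054667

2.0547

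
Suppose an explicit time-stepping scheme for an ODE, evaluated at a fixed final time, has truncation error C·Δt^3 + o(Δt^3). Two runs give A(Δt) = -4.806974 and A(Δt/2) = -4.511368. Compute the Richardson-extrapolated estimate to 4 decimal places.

-4.4691

The leading error scales as Δt^3; refining by a factor of 2 reduces it by 2^3 = 8.
Extrapolated value = (8·A(Δt/2) − A(Δt)) / (8 − 1)
= (8·(-4.511368) − (-4.806974)) / 7
= -31.283970 / 7 = -4.469139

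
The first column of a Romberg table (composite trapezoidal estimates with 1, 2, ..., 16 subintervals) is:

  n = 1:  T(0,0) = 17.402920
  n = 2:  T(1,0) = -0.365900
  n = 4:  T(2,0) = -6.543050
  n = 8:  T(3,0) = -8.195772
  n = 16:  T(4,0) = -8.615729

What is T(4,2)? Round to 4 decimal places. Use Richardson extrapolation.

T(3,1) = -8.195772 + (-8.195772 − (-6.543050))/3 = -8.746679
T(4,1) = -8.615729 + (-8.615729 − (-8.195772))/3 = -8.755715
T(4,2) = (16·(-8.755715) − (-8.746679)) / 15 = -8.756317

-8.7563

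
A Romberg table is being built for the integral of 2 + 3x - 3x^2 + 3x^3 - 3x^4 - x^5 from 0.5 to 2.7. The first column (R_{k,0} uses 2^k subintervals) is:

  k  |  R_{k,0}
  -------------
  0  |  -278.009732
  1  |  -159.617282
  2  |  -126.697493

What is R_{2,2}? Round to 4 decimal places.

-115.4290

Richardson extrapolation on the trapezoidal column (denominator 4−1=3):
R_{1,1} = (4·(-159.617282) − (-278.009732)) / 3 = -120.153132
R_{2,1} = -126.697493 + (-126.697493 − (-159.617282))/3 = -115.724230
R_{2,2} = (16·(-115.724230) − (-120.153132)) / 15 = -115.428970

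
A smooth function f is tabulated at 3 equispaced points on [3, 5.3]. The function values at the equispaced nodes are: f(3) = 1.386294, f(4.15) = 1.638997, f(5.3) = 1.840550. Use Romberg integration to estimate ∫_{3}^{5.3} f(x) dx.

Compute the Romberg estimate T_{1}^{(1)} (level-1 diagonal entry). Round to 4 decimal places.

T_{0}^{(0)} (trapezoid, 1 panel, h=2.3000): 3.710871
T_{1}^{(0)} (trapezoid, 2 panels, h=1.1500): 3.740282
T_{1}^{(1)} = 3.740282 + (3.740282 − 3.710871)/3 = 3.750086

3.7501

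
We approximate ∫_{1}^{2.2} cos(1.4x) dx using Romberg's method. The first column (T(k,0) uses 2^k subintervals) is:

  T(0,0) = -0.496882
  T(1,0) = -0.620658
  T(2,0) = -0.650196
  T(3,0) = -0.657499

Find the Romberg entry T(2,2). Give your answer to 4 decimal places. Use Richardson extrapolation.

-0.6599

Richardson extrapolation on the trapezoidal column (denominator 4−1=3):
T(1,1) = -0.620658 + (-0.620658 − (-0.496882))/3 = -0.661917
T(2,1) = -0.650196 + (-0.650196 − (-0.620658))/3 = -0.660042
T(2,2) = (16·(-0.660042) − (-0.661917)) / 15 = -0.659917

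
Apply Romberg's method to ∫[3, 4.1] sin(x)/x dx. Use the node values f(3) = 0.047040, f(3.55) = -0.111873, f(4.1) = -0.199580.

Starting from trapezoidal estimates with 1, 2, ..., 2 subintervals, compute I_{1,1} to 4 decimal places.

-0.1100

I_{0,0} (trapezoid, 1 panel, h=1.1000): -0.083897
I_{1,0} (trapezoid, 2 panels, h=0.5500): -0.103479
I_{1,1} = -0.103479 + (-0.103479 − (-0.083897))/3 = -0.110006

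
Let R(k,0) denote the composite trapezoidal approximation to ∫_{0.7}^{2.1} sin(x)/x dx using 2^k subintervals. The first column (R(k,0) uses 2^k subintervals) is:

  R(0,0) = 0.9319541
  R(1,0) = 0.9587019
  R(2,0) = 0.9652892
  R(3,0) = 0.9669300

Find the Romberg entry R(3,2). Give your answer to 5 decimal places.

R(2,1) = 0.9652892 + (0.9652892 − 0.9587019)/3 = 0.9674850
R(3,1) = 0.9669300 + (0.9669300 − 0.9652892)/3 = 0.9674769
R(3,2) = (16·0.9674769 − 0.9674850) / 15 = 0.9674764

0.96748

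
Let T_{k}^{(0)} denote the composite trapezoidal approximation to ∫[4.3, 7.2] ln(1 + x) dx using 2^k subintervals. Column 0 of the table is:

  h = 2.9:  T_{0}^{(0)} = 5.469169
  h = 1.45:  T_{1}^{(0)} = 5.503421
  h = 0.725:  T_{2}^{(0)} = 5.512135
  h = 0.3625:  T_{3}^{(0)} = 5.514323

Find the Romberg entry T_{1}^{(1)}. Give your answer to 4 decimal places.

Richardson extrapolation on the trapezoidal column (denominator 4−1=3):
T_{1}^{(1)} = (4·5.503421 − 5.469169) / 3 = 5.514838

5.5148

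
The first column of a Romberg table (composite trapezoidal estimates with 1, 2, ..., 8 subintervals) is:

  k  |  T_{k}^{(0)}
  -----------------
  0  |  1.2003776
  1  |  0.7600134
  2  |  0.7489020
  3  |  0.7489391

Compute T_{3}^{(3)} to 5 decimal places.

Richardson extrapolation on the trapezoidal column (denominator 4−1=3):
T_{1}^{(1)} = 0.7600134 + (0.7600134 − 1.2003776)/3 = 0.6132253
T_{2}^{(1)} = 0.7489020 + (0.7489020 − 0.7600134)/3 = 0.7451982
T_{3}^{(1)} = (4·0.7489391 − 0.7489020) / 3 = 0.7489515
T_{2}^{(2)} = (16·0.7451982 − 0.6132253) / 15 = 0.7539964
T_{3}^{(2)} = (16·0.7489515 − 0.7451982) / 15 = 0.7492017
T_{3}^{(3)} = 0.7492017 + (0.7492017 − 0.7539964)/63 = 0.7491256
(Column j=1 coincides with Simpson's rule on the same nodes.)

0.74913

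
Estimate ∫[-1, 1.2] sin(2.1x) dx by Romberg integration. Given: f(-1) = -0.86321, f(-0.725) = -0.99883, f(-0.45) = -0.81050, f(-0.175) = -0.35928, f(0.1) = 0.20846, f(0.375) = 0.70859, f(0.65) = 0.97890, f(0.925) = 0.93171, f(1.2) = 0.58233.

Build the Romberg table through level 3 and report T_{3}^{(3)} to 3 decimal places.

0.147

T_{0}^{(0)} (trapezoid, 1 panel, h=2.2000): -0.30897
T_{1}^{(0)} (trapezoid, 2 panels, h=1.1000): 0.07482
T_{2}^{(0)} (trapezoid, 4 panels, h=0.5500): 0.13003
T_{3}^{(0)} (trapezoid, 8 panels, h=0.2750): 0.14262
T_{1}^{(1)} = 0.07482 + (0.07482 − (-0.30897))/3 = 0.20275
T_{2}^{(1)} = 0.13003 + (0.13003 − 0.07482)/3 = 0.14843
T_{3}^{(1)} = 0.14262 + (0.14262 − 0.13003)/3 = 0.14682
T_{2}^{(2)} = 0.14843 + (0.14843 − 0.20275)/15 = 0.14481
T_{3}^{(2)} = 0.14682 + (0.14682 − 0.14843)/15 = 0.14671
T_{3}^{(3)} = 0.14671 + (0.14671 − 0.14481)/63 = 0.14674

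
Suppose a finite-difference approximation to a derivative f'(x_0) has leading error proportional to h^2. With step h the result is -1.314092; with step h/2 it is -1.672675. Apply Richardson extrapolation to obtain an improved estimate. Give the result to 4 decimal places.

The leading error scales as h^2; refining by a factor of 2 reduces it by 2^2 = 4.
Extrapolated value = (4·A(h/2) − A(h)) / (4 − 1)
= (4·(-1.672675) − (-1.314092)) / 3
= -5.376608 / 3 = -1.792203

-1.7922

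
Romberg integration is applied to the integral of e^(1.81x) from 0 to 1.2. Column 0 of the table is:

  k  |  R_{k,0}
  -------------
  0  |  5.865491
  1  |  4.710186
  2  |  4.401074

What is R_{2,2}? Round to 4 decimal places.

4.2962

R_{1,1} = (4·4.710186 − 5.865491) / 3 = 4.325084
R_{2,1} = (4·4.401074 − 4.710186) / 3 = 4.298037
R_{2,2} = (16·4.298037 − 4.325084) / 15 = 4.296234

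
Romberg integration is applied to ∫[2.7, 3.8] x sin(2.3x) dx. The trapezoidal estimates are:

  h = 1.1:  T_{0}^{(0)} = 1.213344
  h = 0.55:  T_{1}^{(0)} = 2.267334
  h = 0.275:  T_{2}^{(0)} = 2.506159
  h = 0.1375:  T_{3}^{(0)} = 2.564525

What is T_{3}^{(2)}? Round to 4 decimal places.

2.5839

Richardson extrapolation on the trapezoidal column (denominator 4−1=3):
T_{2}^{(1)} = (4·2.506159 − 2.267334) / 3 = 2.585767
T_{3}^{(1)} = 2.564525 + (2.564525 − 2.506159)/3 = 2.583980
T_{3}^{(2)} = (16·2.583980 − 2.585767) / 15 = 2.583861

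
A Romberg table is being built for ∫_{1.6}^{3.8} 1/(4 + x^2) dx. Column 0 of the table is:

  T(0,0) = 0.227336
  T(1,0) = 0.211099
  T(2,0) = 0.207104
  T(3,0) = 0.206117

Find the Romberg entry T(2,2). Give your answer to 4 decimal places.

T(1,1) = (4·0.211099 − 0.227336) / 3 = 0.205687
T(2,1) = 0.207104 + (0.207104 − 0.211099)/3 = 0.205772
T(2,2) = (16·0.205772 − 0.205687) / 15 = 0.205778

0.2058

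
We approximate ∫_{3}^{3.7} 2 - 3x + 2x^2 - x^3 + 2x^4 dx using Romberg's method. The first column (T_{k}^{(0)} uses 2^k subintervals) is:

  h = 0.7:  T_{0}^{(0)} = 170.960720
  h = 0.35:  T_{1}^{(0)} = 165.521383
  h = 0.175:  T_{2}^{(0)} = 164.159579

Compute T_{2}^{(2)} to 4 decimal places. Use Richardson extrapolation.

163.7055

Richardson extrapolation on the trapezoidal column (denominator 4−1=3):
T_{1}^{(1)} = (4·165.521383 − 170.960720) / 3 = 163.708271
T_{2}^{(1)} = (4·164.159579 − 165.521383) / 3 = 163.705644
T_{2}^{(2)} = (16·163.705644 − 163.708271) / 15 = 163.705469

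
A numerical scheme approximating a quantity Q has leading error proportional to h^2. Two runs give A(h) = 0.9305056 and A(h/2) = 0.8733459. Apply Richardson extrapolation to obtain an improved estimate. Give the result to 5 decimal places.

The leading error scales as h^2; refining by a factor of 2 reduces it by 2^2 = 4.
Extrapolated value = (4·A(h/2) − A(h)) / (4 − 1)
= (4·0.8733459 − 0.9305056) / 3
= 2.5628780 / 3 = 0.8542927

0.85429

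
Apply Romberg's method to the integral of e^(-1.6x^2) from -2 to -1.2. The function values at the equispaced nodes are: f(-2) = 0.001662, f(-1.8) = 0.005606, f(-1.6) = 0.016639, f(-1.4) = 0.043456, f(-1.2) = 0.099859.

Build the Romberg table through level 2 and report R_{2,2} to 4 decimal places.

R_{0,0} (trapezoid, 1 panel, h=0.8000): 0.040608
R_{1,0} (trapezoid, 2 panels, h=0.4000): 0.026960
R_{2,0} (trapezoid, 4 panels, h=0.2000): 0.023292
R_{1,1} = 0.026960 + (0.026960 − 0.040608)/3 = 0.022411
R_{2,1} = 0.023292 + (0.023292 − 0.026960)/3 = 0.022069
R_{2,2} = 0.022069 + (0.022069 − 0.022411)/15 = 0.022046

0.0220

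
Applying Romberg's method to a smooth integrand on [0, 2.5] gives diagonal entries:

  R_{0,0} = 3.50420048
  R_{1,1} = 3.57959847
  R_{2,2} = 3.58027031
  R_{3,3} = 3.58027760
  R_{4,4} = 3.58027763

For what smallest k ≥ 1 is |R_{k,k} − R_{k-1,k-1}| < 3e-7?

|R_{1,1} − R_{0,0}| = 0.07539799 ≥ 3e-7
|R_{2,2} − R_{1,1}| = 0.00067184 ≥ 3e-7
|R_{3,3} − R_{2,2}| = 0.00000729 ≥ 3e-7
|R_{4,4} − R_{3,3}| = 0.00000003 < 3e-7

k = 4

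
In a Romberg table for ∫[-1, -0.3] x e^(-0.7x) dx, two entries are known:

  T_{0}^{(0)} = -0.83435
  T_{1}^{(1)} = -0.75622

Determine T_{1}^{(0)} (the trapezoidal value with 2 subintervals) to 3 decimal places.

From T_{1}^{(1)} = (4·T_{1}^{(0)} − T_{0}^{(0)})/3, solve for T_{1}^{(0)}:
4·T_{1}^{(0)} = 3·(-0.75622) + (-0.83435) = -3.10301
T_{1}^{(0)} = -0.77575

-0.776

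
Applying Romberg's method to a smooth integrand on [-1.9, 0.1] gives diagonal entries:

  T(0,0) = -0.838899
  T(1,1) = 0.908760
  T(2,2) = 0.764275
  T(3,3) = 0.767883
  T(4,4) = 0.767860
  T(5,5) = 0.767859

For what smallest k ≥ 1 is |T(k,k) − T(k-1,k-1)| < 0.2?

|T(1,1) − T(0,0)| = 1.747659 ≥ 0.2
|T(2,2) − T(1,1)| = 0.144485 < 0.2

k = 2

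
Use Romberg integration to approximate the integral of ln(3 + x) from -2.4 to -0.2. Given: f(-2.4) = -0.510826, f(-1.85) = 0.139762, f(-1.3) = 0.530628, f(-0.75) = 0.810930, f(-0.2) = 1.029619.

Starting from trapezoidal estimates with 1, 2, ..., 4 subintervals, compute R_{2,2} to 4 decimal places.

R_{0,0} (trapezoid, 1 panel, h=2.2000): 0.570672
R_{1,0} (trapezoid, 2 panels, h=1.1000): 0.869027
R_{2,0} (trapezoid, 4 panels, h=0.5500): 0.957394
R_{1,1} = 0.869027 + (0.869027 − 0.570672)/3 = 0.968479
R_{2,1} = 0.957394 + (0.957394 − 0.869027)/3 = 0.986850
R_{2,2} = 0.986850 + (0.986850 − 0.968479)/15 = 0.988075

0.9881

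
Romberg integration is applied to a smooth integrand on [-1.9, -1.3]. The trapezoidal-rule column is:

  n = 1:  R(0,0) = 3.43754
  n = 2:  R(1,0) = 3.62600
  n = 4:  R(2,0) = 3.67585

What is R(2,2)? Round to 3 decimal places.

3.693

R(1,1) = (4·3.62600 − 3.43754) / 3 = 3.68882
R(2,1) = (4·3.67585 − 3.62600) / 3 = 3.69247
R(2,2) = (16·3.69247 − 3.68882) / 15 = 3.69271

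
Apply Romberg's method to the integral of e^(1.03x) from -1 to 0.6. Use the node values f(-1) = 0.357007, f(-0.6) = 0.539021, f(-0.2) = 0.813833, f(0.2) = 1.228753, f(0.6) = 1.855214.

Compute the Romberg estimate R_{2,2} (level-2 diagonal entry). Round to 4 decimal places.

R_{0,0} (trapezoid, 1 panel, h=1.6000): 1.769777
R_{1,0} (trapezoid, 2 panels, h=0.8000): 1.535955
R_{2,0} (trapezoid, 4 panels, h=0.4000): 1.475087
R_{1,1} = 1.535955 + (1.535955 − 1.769777)/3 = 1.458014
R_{2,1} = 1.475087 + (1.475087 − 1.535955)/3 = 1.454798
R_{2,2} = 1.454798 + (1.454798 − 1.458014)/15 = 1.454584

1.4546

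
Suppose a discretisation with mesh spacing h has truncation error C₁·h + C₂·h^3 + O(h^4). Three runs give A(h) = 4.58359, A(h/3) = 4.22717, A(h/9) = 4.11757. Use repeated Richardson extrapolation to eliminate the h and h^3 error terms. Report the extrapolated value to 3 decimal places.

First eliminate the h term (factor 3^1 = 3):
  B₁ = (3·4.22717 − 4.58359)/2 = 4.04896
  B₂ = (3·4.11757 − 4.22717)/2 = 4.06277
Then eliminate the h^3 term (factor 3^3 = 27):
  (27·4.06277 − 4.04896)/26 = 4.06330

4.063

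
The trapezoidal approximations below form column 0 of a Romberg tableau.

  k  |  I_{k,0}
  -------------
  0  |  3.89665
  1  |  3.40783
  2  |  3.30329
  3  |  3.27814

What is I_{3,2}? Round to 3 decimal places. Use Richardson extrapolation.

3.270

Richardson extrapolation on the trapezoidal column (denominator 4−1=3):
I_{2,1} = 3.30329 + (3.30329 − 3.40783)/3 = 3.26844
I_{3,1} = (4·3.27814 − 3.30329) / 3 = 3.26976
I_{3,2} = 3.26976 + (3.26976 − 3.26844)/15 = 3.26985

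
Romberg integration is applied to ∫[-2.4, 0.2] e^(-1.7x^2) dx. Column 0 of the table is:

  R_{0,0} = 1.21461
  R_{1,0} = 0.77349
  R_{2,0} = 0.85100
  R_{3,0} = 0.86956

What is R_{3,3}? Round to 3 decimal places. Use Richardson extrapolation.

0.875

Richardson extrapolation on the trapezoidal column (denominator 4−1=3):
R_{1,1} = 0.77349 + (0.77349 − 1.21461)/3 = 0.62645
R_{2,1} = (4·0.85100 − 0.77349) / 3 = 0.87684
R_{3,1} = (4·0.86956 − 0.85100) / 3 = 0.87575
R_{2,2} = 0.87684 + (0.87684 − 0.62645)/15 = 0.89353
R_{3,2} = (16·0.87575 − 0.87684) / 15 = 0.87568
R_{3,3} = 0.87568 + (0.87568 − 0.89353)/63 = 0.87540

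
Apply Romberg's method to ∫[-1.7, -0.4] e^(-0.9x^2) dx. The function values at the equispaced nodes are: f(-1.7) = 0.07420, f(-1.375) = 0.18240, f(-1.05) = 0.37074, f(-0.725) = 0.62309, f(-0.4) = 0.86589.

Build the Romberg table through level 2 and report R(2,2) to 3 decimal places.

R(0,0) (trapezoid, 1 panel, h=1.3000): 0.61106
R(1,0) (trapezoid, 2 panels, h=0.6500): 0.54651
R(2,0) (trapezoid, 4 panels, h=0.3250): 0.53504
R(1,1) = 0.54651 + (0.54651 − 0.61106)/3 = 0.52499
R(2,1) = 0.53504 + (0.53504 − 0.54651)/3 = 0.53122
R(2,2) = 0.53122 + (0.53122 − 0.52499)/15 = 0.53164

0.532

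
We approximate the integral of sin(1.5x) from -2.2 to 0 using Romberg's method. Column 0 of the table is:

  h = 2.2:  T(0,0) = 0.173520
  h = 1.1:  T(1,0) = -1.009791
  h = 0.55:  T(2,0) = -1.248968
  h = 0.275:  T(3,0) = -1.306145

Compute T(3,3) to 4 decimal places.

-1.3250

Richardson extrapolation on the trapezoidal column (denominator 4−1=3):
T(1,1) = (4·(-1.009791) − 0.173520) / 3 = -1.404228
T(2,1) = -1.248968 + (-1.248968 − (-1.009791))/3 = -1.328694
T(3,1) = -1.306145 + (-1.306145 − (-1.248968))/3 = -1.325204
T(2,2) = (16·(-1.328694) − (-1.404228)) / 15 = -1.323658
T(3,2) = (16·(-1.325204) − (-1.328694)) / 15 = -1.324971
T(3,3) = (64·(-1.324971) − (-1.323658)) / 63 = -1.324992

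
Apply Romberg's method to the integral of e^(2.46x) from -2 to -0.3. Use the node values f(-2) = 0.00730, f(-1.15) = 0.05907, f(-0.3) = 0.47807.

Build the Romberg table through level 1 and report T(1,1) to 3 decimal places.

T(0,0) (trapezoid, 1 panel, h=1.7000): 0.41256
T(1,0) (trapezoid, 2 panels, h=0.8500): 0.25649
T(1,1) = 0.25649 + (0.25649 − 0.41256)/3 = 0.20447

0.204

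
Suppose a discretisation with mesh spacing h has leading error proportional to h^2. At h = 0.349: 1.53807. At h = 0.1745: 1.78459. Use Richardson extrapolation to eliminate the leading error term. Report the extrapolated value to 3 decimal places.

The leading error scales as h^2; refining by a factor of 2 reduces it by 2^2 = 4.
Extrapolated value = (4·A(h/2) − A(h)) / (4 − 1)
= (4·1.78459 − 1.53807) / 3
= 5.60029 / 3 = 1.86676

1.867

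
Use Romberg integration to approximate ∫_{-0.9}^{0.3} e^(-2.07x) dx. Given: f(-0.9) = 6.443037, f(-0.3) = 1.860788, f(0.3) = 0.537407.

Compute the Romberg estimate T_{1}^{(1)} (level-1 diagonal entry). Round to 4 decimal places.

2.8847

T_{0}^{(0)} (trapezoid, 1 panel, h=1.2000): 4.188266
T_{1}^{(0)} (trapezoid, 2 panels, h=0.6000): 3.210606
T_{1}^{(1)} = 3.210606 + (3.210606 − 4.188266)/3 = 2.884719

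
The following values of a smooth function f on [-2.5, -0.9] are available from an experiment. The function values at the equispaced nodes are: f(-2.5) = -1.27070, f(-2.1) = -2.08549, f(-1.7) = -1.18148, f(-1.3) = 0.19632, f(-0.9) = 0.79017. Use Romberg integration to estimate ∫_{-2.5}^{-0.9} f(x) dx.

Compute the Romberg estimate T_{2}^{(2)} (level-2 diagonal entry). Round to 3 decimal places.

-1.387

T_{0}^{(0)} (trapezoid, 1 panel, h=1.6000): -0.38442
T_{1}^{(0)} (trapezoid, 2 panels, h=0.8000): -1.13740
T_{2}^{(0)} (trapezoid, 4 panels, h=0.4000): -1.32437
T_{1}^{(1)} = -1.13740 + (-1.13740 − (-0.38442))/3 = -1.38839
T_{2}^{(1)} = -1.32437 + (-1.32437 − (-1.13740))/3 = -1.38669
T_{2}^{(2)} = -1.38669 + (-1.38669 − (-1.38839))/15 = -1.38658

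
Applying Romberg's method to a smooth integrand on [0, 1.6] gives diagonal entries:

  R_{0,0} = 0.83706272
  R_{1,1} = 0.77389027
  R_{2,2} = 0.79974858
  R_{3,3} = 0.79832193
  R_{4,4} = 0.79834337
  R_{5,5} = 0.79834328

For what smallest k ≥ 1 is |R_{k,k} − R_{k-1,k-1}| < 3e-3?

|R_{1,1} − R_{0,0}| = 0.06317245 ≥ 3e-3
|R_{2,2} − R_{1,1}| = 0.02585831 ≥ 3e-3
|R_{3,3} − R_{2,2}| = 0.00142665 < 3e-3

k = 3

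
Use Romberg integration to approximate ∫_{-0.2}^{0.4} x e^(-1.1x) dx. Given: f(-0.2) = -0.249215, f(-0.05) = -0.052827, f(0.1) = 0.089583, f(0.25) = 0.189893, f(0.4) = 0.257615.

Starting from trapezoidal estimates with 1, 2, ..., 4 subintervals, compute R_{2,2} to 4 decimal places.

R_{0,0} (trapezoid, 1 panel, h=0.6000): 0.002520
R_{1,0} (trapezoid, 2 panels, h=0.3000): 0.028135
R_{2,0} (trapezoid, 4 panels, h=0.1500): 0.034627
R_{1,1} = 0.028135 + (0.028135 − 0.002520)/3 = 0.036673
R_{2,1} = 0.034627 + (0.034627 − 0.028135)/3 = 0.036791
R_{2,2} = 0.036791 + (0.036791 − 0.036673)/15 = 0.036799

0.0368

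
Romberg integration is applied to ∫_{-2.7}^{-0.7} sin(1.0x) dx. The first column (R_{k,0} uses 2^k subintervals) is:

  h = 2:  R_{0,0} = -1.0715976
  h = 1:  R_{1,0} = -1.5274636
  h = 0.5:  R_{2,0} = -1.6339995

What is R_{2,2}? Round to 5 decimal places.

-1.66885

Richardson extrapolation on the trapezoidal column (denominator 4−1=3):
R_{1,1} = (4·(-1.5274636) − (-1.0715976)) / 3 = -1.6794189
R_{2,1} = -1.6339995 + (-1.6339995 − (-1.5274636))/3 = -1.6695115
R_{2,2} = (16·(-1.6695115) − (-1.6794189)) / 15 = -1.6688510
(Column j=1 coincides with Simpson's rule on the same nodes.)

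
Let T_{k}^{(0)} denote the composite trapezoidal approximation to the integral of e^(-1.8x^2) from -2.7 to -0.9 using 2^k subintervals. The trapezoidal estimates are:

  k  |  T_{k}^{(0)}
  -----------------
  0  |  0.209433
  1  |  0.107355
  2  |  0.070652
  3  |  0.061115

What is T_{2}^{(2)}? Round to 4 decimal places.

0.0574

T_{1}^{(1)} = (4·0.107355 − 0.209433) / 3 = 0.073329
T_{2}^{(1)} = 0.070652 + (0.070652 − 0.107355)/3 = 0.058418
T_{2}^{(2)} = 0.058418 + (0.058418 − 0.073329)/15 = 0.057424
(Column j=1 coincides with Simpson's rule on the same nodes.)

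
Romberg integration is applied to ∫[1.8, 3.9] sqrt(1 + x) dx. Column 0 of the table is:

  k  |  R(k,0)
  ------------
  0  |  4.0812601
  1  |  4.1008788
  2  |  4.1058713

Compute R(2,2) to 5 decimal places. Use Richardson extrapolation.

Richardson extrapolation on the trapezoidal column (denominator 4−1=3):
R(1,1) = 4.1008788 + (4.1008788 − 4.0812601)/3 = 4.1074184
R(2,1) = (4·4.1058713 − 4.1008788) / 3 = 4.1075355
R(2,2) = (16·4.1075355 − 4.1074184) / 15 = 4.1075433

4.10754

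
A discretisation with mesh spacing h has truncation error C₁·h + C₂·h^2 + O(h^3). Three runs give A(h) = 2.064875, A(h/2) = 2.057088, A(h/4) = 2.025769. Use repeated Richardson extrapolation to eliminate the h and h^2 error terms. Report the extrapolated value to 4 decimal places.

First eliminate the h term (factor 2^1 = 2):
  B₁ = (2·2.057088 − 2.064875)/1 = 2.049301
  B₂ = (2·2.025769 − 2.057088)/1 = 1.994450
Then eliminate the h^2 term (factor 2^2 = 4):
  (4·1.994450 − 2.049301)/3 = 1.976166

1.9762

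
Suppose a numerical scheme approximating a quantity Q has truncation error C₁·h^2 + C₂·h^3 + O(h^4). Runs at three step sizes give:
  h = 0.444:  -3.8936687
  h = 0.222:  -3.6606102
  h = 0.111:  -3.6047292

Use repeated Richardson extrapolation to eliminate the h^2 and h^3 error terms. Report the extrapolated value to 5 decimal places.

First eliminate the h^2 term (factor 2^2 = 4):
  B₁ = (4·(-3.6606102) − (-3.8936687))/3 = -3.5829240
  B₂ = (4·(-3.6047292) − (-3.6606102))/3 = -3.5861022
Then eliminate the h^3 term (factor 2^3 = 8):
  (8·(-3.5861022) − (-3.5829240))/7 = -3.5865562

-3.58656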